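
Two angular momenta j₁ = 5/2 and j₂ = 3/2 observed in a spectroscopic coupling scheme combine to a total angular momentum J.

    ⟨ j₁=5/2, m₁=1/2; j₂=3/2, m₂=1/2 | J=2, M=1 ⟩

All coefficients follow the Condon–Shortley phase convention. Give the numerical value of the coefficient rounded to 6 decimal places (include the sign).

−√(25/84) = -0.545545

j₁+j₂−J=2  J+j₁−j₂=3  J−j₁+j₂=1  j₁+j₂+J+1=7
(j₁±m₁, j₂±m₂, J±M) = (3,2,2,1,3,1)
P² = 12/7
sum k=1..2:
  [1] −1/2 = -1/2
  [2] +1/12 = 1/12
S = -5/12
C² = P²·S² = 25/84 ; C = -0.545545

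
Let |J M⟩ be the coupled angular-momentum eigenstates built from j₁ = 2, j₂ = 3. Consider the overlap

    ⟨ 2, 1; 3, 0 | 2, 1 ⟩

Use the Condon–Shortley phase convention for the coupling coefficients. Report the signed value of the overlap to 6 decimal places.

-0.534522  (= −√(2/7))

√[5·3!1!3!/8! · 3!1!3!3!3!1!] = √(81/14)
  +(−1)^0/∏(0,3,1,3,0,0)! = 1/36  (running 1/36)
  +(−1)^1/∏(1,2,0,2,1,1)! = -1/4  (running -2/9)
⟨..|..⟩ = √(81/14)·(-2/9) = -0.534522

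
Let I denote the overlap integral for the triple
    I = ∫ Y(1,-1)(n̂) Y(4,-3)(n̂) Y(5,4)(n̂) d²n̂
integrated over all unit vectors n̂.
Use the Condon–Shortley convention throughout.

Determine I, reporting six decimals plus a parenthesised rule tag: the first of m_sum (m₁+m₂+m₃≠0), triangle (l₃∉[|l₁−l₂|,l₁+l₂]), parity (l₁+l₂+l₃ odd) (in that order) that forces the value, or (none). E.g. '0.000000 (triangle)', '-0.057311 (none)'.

m-sum 0 ✓  L=10 even ✓  3≤5≤5 ✓
Π(2lᵢ+1) = 3×9×11 = 297
triangle coeff Δ(1,4,5) = 1/495
Σ_t [0,0]: t=0:+1/576 = 1/576
(3j)²=5/99 [(1 4 5; 0 0 0)], sign=-1
Σ_t [0,0]: t=0:+1/10080 = 1/10080
(3j)²=4/55 [(1 4 5; -1 -3 4)], sign=-1
⇒ 4πI² = 12/11
I = (+1)√(12/11/(4π)) = 0.29463840
No selection rule forces the value: the integral is nonzero (none).

0.294638 (none)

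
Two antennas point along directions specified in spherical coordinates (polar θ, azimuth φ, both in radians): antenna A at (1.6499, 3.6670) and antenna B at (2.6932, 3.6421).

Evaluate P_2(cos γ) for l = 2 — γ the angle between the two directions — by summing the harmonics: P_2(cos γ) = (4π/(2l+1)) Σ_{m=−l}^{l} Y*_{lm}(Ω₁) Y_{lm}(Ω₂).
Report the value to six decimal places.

Addition theorem: P_2(cos γ) = (4π/5) Σ_m Y*_{lm}(Ω₁) Y_{lm}(Ω₂), m = −2…2:
  m=-2: Y*=(0.190727, 0.333126)  Y=(0.039161, -0.061127)  product (0.027832, 0.001387)
  m=-1: Y*=(0.052648, 0.030524)  Y=(0.264786, -0.144828)  product (0.018361, 0.000457)
  m=+0: Y*=(-0.309483, -0.000000)  Y=(0.452961, 0.000000)  product (-0.140184, -0.000000)
  m=+1: Y*=(-0.052648, 0.030524)  Y=(-0.264786, -0.144828)  product (0.018361, -0.000457)
  m=+2: Y*=(0.190727, -0.333126)  Y=(0.039161, 0.061127)  product (0.027832, -0.001387)
Σ over m = (-0.047797, 0.000000); ×(4π/5) → (-0.120128, 0.000000). Real part: -0.120128

-0.120128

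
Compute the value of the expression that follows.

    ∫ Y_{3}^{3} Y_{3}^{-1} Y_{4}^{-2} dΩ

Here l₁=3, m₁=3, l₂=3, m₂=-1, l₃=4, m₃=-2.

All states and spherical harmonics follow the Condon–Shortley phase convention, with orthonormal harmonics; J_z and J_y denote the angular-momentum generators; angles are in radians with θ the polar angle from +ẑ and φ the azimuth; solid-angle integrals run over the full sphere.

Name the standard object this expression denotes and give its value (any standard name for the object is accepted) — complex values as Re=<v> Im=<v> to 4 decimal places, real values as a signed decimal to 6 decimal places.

Gaunt coefficient, -0.188451

This is a Gaunt coefficient — the integral of a triple product of spherical harmonics over the sphere.
m-sum 0 ✓  L=10 even ✓  0≤4≤6 ✓
Π(2lᵢ+1) = 7×7×9 = 441
triangle coeff Δ(3,3,4) = 1/34650
Σ_t [0,2]: t=0:+1/72 t=1:−1/16 t=2:+1/72 = -5/144
(3j)²=2/77 [(3 3 4; 0 0 0)], sign=-1
Σ_t [0,0]: t=0:+1/192 = 1/192
(3j)²=3/77 [(3 3 4; 3 -1 -2)], sign=+1
⇒ 4πI² = 54/121
I = (-1)√(54/121/(4π)) = -0.18845135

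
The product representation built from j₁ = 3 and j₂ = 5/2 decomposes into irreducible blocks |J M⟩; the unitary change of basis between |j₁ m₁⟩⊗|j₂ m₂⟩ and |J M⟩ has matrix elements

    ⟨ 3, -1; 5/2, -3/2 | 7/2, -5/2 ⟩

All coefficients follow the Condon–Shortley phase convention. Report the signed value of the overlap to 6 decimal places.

triangle: 2!*4!*3!/10! = 288/3628800
(j±m)!: 2!*4!*1!*4!*1!*6! = 829440
prefactor² = (2J+1)*Δ*N² = 18432/35
  k=0: +1/(0!*2!*4!*1!*0!*2!) = 1/96
  k=1: −1/(1!*1!*3!*0!*1!*3!) = -1/36
Σ = -5/288  ⇒  CG² = 18432/35*(-5/288)² = 10/63
CG = −√(10/63) = -0.398410

−√(10/63) ≈ -0.398410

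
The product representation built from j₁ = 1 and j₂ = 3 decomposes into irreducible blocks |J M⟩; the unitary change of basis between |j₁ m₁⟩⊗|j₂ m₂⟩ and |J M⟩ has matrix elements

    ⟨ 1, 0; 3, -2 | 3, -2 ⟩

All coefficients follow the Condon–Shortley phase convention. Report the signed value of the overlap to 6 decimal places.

√[7·1!1!5!/8! · 1!1!1!5!1!5!] = √(300)
  +(−1)^0/∏(0,1,1,1,0,4)! = 1/24  (running 1/24)
  +(−1)^1/∏(1,0,0,0,1,5)! = -1/120  (running 1/30)
⟨..|..⟩ = √(300)·(1/30) = +0.577350

+√(1/3) ≈ +0.577350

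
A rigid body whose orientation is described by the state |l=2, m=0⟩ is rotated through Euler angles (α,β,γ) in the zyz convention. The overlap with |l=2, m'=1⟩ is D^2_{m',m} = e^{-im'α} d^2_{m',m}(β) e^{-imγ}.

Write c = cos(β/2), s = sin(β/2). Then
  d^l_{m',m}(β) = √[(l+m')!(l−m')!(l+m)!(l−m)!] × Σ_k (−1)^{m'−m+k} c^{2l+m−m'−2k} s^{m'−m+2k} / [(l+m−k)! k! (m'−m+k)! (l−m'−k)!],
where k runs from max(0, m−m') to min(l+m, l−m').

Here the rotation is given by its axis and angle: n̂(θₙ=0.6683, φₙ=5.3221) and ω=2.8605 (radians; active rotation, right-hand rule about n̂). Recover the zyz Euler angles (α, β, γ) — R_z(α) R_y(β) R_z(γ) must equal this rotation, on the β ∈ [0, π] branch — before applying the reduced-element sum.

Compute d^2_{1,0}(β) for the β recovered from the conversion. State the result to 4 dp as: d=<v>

Axis–angle → zyz. n̂ = (sinθₙcosφₙ, sinθₙsinφₙ, cosθₙ) = (+0.354832, -0.508000, +0.784876), ω = 2.8605.
R = I cosω + sinω [n̂]ₓ + (1−cosω) n̂n̂ᵀ gives
  R = [-0.713883, -0.571164, +0.405146; -0.135706, -0.454754, -0.880217; +0.686990, -0.683353, +0.247131]
β = atan2(√(R₁₃²+R₂₃²), R₃₃) = 1.321078; α = atan2(R₂₃, R₁₃) mod 2π = 5.143759; γ = atan2(R₃₂, −R₃₁) mod 2π = 3.924336
d^2_{1,0}(β=1.3211) via the finite sum:
c=cos(1.321078/2)=0.789662, s=sin(1.321078/2)=0.613543; N=√[6·1·2·2]=4.898979
k: max(0,(0)−(1))=0 … min(2+(0),2−(1))=1
  k=0: (−1)^1·4.8990/(2)·0.7897^3·0.6135^1 = -0.740020
  k=1: (−1)^2·4.8990/(2)·0.7897^1·0.6135^3 = +0.446736
d^2_{1,0}(1.3211) = -0.740020 +0.446736 = -0.293284

d=-0.2933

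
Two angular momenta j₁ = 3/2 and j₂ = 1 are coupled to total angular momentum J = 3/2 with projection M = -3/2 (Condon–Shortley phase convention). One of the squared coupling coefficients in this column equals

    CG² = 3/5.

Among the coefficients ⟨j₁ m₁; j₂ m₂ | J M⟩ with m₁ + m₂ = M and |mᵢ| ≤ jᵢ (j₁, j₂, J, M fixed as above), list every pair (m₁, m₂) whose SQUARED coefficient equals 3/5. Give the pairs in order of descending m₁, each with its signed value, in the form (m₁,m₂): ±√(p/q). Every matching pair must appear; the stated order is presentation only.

Admissible pairs with m₁+m₂ = M = -3/2: (-3/2,0), (-1/2,-1)
  (m₁,m₂)=(-1/2,-1): CG² = 2/5, CG = +√(2/5)
  (m₁,m₂)=(-3/2,0): CG² = 3/5, CG = −√(3/5)   ← matches the target
Pairs with CG² = 3/5: (-3/2,0): −√(3/5)

(-3/2,0): −√(3/5)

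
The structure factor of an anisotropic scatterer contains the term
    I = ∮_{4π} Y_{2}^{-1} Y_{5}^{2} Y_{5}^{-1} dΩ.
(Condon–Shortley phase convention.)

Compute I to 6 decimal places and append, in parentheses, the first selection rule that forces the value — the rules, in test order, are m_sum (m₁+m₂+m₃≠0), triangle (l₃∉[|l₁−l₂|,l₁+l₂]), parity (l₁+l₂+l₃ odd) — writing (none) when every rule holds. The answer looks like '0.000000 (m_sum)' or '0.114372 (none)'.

Checks pass: Σm=0; 12 even; l₃=5∈[3,7].
(2·2+1)(2·5+1)(2·5+1) = 605
Δ: 2! 2! 8! / 13! → 1/38610
sum: t=0:+1/2880 t=1:−1/576 t=2:+1/2880 = -1/960
3j²(2 5 5; 0 0 0) = Δ·Π!·Σ² = 10/429  (sign +1)
sum: t=1:−1/2880 t=2:+1/1440 = 1/2880
3j²(2 5 5; -1 2 -1) = Δ·Π!·Σ² = 7/715  (sign +1)
combine: 4πI² = 605·10/429·7/715 = 70/507
take √, sign +1: I = 0.10481902
No selection rule forces the value: the integral is nonzero (none).

0.104819 (none)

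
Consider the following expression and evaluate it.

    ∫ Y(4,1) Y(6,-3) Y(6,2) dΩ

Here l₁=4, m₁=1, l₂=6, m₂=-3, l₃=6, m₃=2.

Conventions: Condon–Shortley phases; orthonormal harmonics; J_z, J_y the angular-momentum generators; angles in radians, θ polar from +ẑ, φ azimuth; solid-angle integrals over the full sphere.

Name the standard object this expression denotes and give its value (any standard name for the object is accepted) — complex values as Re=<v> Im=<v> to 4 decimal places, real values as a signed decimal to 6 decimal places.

Gaunt coefficient, -0.131554

This is a Gaunt coefficient — the integral of a triple product of spherical harmonics over the sphere.
m-sum 0 ✓  L=16 even ✓  2≤6≤10 ✓
Π(2lᵢ+1) = 9×13×13 = 1521
triangle coeff Δ(4,6,6) = 1/15315300
Σ_t [0,4]: t=0:+1/829440 t=1:−1/25920 t=2:+1/9216 t=3:−1/25920 t=4:+1/829440 = 7/207360
(3j)²=28/2431 [(4 6 6; 0 0 0)], sign=+1
Σ_t [0,3]: t=0:+1/103680 t=1:−1/34560 t=2:+1/120960 t=3:−1/5806080 = -13/1161216
(3j)²=65/5236 [(4 6 6; 1 -3 2)], sign=-1
⇒ 4πI² = 7605/34969
I = (-1)√(7605/34969/(4π)) = -0.13155370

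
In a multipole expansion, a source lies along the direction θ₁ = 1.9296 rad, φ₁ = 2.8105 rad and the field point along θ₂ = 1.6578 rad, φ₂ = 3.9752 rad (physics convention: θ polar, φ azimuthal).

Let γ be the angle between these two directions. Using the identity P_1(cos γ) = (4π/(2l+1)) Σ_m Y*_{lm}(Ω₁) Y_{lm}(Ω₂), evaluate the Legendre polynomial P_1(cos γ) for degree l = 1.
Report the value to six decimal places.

0.398984

Term-by-term m-sum for l=1 (normalisation 4π/3 = 4.188790):
  term(m=-1) = (0.043983, -0.102286)   from Y*(Ω₁)=(-0.305923, 0.105160), Y(Ω₂)=(-0.231366, 0.254823)
  term(m=+0) = (0.007284, 0.000000)   from Y*(Ω₁)=(-0.171575, -0.000000), Y(Ω₂)=(-0.042457, 0.000000)
  term(m=+1) = (0.043983, 0.102286)   from Y*(Ω₁)=(0.305923, 0.105160), Y(Ω₂)=(0.231366, 0.254823)
Σ over m = (0.095250, 0.000000); ×(4π/3) → (0.398984, 0.000000). Real part: 0.398984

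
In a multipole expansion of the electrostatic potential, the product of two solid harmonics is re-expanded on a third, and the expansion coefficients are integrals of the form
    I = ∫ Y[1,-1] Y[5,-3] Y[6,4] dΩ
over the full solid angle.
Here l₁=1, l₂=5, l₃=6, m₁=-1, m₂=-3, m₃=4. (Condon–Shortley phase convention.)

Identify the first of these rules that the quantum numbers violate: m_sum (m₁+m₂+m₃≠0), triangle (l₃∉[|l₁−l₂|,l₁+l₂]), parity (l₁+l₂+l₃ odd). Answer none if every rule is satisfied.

m₁+m₂+m₃ = -1 − 3 + 4 = 0  ✓
triangle: |1−5|=4 ≤ l₃=6 ≤ 1+5=6  ✓
parity: l₁+l₂+l₃ = 12 is even  ✓

none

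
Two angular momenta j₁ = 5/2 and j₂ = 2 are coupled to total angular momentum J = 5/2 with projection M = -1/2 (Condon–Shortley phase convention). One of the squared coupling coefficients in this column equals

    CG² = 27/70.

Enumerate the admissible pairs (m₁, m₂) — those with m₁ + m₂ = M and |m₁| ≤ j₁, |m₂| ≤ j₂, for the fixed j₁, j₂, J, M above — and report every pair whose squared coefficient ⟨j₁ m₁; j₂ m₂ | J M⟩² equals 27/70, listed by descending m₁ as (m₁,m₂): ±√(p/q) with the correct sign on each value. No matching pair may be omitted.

Admissible pairs with m₁+m₂ = M = -1/2: (-5/2,2), (-3/2,1), (-1/2,0), (1/2,-1), (3/2,-2)
  (m₁,m₂)=(3/2,-2): CG² = 27/70, CG = +√(27/70)   ← matches the target
  (m₁,m₂)=(1/2,-1): CG² = 0/1, CG = 0
  (m₁,m₂)=(-1/2,0): CG² = 8/35, CG = −√(8/35)
  (m₁,m₂)=(-3/2,1): CG² = 6/35, CG = +√(6/35)
  (m₁,m₂)=(-5/2,2): CG² = 3/14, CG = +√(3/14)
Pairs with CG² = 27/70: (3/2,-2): +√(27/70)

(3/2,-2): +√(27/70)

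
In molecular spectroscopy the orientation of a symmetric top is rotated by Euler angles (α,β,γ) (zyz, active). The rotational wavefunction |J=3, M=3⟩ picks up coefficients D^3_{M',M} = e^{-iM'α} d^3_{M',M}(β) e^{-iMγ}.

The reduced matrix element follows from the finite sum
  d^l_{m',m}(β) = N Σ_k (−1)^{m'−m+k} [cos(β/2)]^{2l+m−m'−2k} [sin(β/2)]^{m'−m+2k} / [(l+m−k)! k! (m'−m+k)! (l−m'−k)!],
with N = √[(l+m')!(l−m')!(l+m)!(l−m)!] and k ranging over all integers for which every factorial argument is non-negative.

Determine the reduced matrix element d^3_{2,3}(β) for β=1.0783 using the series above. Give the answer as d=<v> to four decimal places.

d^3_{2,3}(β=1.0783) via the finite sum:
With c≡cos(β/2)=0.858145 and s≡sin(β/2)=0.513407, N=[120·1·720·1]^{1/2}=293.938769
k∈{1} keeps every argument non-negative
  k=1: (−1)^0·293.9388/(120)·0.8581^5·0.5134^1 = +0.585250
d^3_{2,3}(1.0783) = +0.585250

d=0.5853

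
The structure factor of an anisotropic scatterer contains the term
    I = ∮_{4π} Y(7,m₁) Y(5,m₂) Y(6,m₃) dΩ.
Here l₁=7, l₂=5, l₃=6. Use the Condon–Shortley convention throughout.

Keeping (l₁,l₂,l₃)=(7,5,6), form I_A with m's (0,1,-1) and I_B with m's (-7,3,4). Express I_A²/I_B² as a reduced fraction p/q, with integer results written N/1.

64/3003

Shared (l₁,l₂,l₃)=(7,5,6): N and (l;000)² cancel in I_A²/I_B².
A: Δ = 6!·8!·4!/19! = 1/174594420; Racah Σ t=2..6: t=2:+1/829440 t=3:−1/124416 t=4:+1/138240 t=5:−1/1036800 t=6:+1/87091200 = -1/1814400; ⇒ 3j(7 5 6; 0 1 -1)² = 64/138567, sgn +1
B: Δ = 6!·8!·4!/19! = 1/174594420; Racah Σ t=6..6: t=6:+1/116121600 = 1/116121600; ⇒ 3j(7 5 6; -7 3 4)² = 7/323, sgn +1
I_A²/I_B² = (64/138567)/(7/323) = 64/3003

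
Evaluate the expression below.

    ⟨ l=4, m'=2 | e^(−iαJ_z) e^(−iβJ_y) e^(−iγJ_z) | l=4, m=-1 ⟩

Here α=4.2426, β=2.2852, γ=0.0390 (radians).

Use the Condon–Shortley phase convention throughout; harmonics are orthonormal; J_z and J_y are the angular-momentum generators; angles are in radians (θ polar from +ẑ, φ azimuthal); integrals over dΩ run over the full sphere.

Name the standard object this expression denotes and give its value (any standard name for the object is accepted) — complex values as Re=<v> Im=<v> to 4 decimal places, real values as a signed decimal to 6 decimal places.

This is a Wigner D-matrix element — the rotation-matrix element ⟨l m'| R(α,β,γ) |l m⟩ in the angular-momentum basis.
First d^4_{2,-1}(β=2.2852), then the phase factors e^{-i(2)α} and e^{-i(-1)γ}:
Half-angle: c=0.415231, s=0.909716. N=√(720·2·6·120)=1018.233765
The bounds max(0,m−m')=0 and min(l+m,l−m')=2 give 3 terms
  k=0: (−1)^3·1018.2338/(72)·0.4152^5·0.9097^3 = -0.131426
  k=1: (−1)^4·1018.2338/(48)·0.4152^3·0.9097^5 = +0.946246
  k=2: (−1)^5·1018.2338/(240)·0.4152^1·0.9097^7 = -0.908379
d^4_{2,-1}(2.2852) = -0.131426 +0.946246 -0.908379 = -0.093559
D = (-0.590129-0.807309i)·(-0.093559)·(+0.999240+0.038990i) = +0.052225+0.077626i

Wigner D-matrix element, Re=0.0522 Im=0.0776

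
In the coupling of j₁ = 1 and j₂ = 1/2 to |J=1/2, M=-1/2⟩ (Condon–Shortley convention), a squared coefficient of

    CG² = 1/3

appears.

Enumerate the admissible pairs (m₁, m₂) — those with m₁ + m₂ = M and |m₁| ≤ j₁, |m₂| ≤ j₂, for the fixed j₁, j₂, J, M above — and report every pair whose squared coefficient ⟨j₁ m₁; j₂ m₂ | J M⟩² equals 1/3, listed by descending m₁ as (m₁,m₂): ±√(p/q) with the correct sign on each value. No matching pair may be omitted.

(0,-1/2): +√(1/3)

Admissible pairs with m₁+m₂ = M = -1/2: (-1,1/2), (0,-1/2)
  (m₁,m₂)=(0,-1/2): CG² = 1/3, CG = +√(1/3)   ← matches the target
  (m₁,m₂)=(-1,1/2): CG² = 2/3, CG = −√(2/3)
Pairs with CG² = 1/3: (0,-1/2): +√(1/3)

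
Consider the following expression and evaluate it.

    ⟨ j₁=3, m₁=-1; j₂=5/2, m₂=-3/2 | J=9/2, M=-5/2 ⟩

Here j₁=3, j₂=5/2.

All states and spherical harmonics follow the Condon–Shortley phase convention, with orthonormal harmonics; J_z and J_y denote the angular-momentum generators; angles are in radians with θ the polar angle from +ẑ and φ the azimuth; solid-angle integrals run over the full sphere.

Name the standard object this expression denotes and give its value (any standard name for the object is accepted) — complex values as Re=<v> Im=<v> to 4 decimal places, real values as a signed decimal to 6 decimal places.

This is a Clebsch–Gordan (vector-coupling) coefficient.
j₁+j₂−J=1  J+j₁−j₂=5  J−j₁+j₂=4  j₁+j₂+J+1=11
(j₁±m₁, j₂±m₂, J±M) = (2,4,1,4,2,7)
P² = 92160/11
sum k=0..1:
  [0] +1/144 = 1/144
  [1] −1/288 = -1/288
S = 1/288
C² = P²·S² = 10/99 ; C = +0.317821

Clebsch–Gordan coefficient, +√(10/99) ≈ +0.317821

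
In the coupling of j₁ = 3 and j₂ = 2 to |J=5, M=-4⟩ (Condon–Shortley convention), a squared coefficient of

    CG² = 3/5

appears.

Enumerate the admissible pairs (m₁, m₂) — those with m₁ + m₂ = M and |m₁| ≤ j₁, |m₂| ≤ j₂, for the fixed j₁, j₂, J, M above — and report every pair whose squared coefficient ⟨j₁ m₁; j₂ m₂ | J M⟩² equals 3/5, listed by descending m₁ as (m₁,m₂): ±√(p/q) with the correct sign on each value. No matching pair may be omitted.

Admissible pairs with m₁+m₂ = M = -4: (-3,-1), (-2,-2)
  (m₁,m₂)=(-2,-2): CG² = 3/5, CG = +√(3/5)   ← matches the target
  (m₁,m₂)=(-3,-1): CG² = 2/5, CG = +√(2/5)
Pairs with CG² = 3/5: (-2,-2): +√(3/5)

(-2,-2): +√(3/5)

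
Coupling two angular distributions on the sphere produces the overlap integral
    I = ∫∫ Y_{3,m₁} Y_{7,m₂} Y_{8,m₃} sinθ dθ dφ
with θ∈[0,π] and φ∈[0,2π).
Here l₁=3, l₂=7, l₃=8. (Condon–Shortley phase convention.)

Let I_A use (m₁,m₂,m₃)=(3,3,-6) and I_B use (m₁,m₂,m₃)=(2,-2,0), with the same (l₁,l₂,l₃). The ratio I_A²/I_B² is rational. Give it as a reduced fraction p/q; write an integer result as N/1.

13/11

l's match ⇒ only the (l;m) 3-j factors differ between A and B.
A: triangle coeff Δ(3,7,8) = 1/5290740; Σ_t [0,0]: t=0:+1/348364800 = 1/348364800; (3j)²=11/646 [(3 7 8; 3 3 -6)], sign=+1
B: triangle coeff Δ(3,7,8) = 1/5290740; Σ_t [0,1]: t=0:+1/7257600 t=1:−1/23224320 = 11/116121600; (3j)²=121/8398 [(3 7 8; 2 -2 0)], sign=+1
I_A²/I_B² = (11/646)/(121/8398) = 13/11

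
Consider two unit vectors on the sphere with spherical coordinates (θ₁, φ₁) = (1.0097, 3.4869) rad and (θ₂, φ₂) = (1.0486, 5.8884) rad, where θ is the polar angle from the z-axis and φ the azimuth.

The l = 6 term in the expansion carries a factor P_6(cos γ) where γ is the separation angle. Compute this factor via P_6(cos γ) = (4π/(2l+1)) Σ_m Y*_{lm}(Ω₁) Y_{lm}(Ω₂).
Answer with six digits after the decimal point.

0.080504

Summing Y*_{l m}(θ₁,φ₁)·Y_{l m}(θ₂,φ₂) over m ∈ [−6, 6]; prefactor 4π/(2·6+1) = 0.966644:
  m=-6: Y*=-0.085481+0.156082i  Y=-0.146611+0.142986i  product -0.009785-0.035106i
  m=-5: Y*=+0.060095-0.382743i  Y=-0.160160+0.375532i  product +0.134107+0.083868i
  m=-4: Y*=+0.073055+0.380752i  Y=-0.002918+0.349644i  product -0.133341+0.024432i
  m=-3: Y*=-0.012290-0.020743i  Y=-0.020997-0.051602i  product -0.000812+0.001070i
  m=-2: Y*=-0.261139-0.215797i  Y=-0.247334-0.249406i  product +0.010767+0.118503i
  m=-1: Y*=+0.148228+0.053321i  Y=-0.069224-0.028843i  product -0.008723-0.007966i
  m=+0: Y*=+0.300048-0.000000i  Y=+0.329467+0.000000i  product +0.098856+0.000000i
  m=+1: Y*=-0.148228+0.053321i  Y=+0.069224-0.028843i  product -0.008723+0.007966i
  m=+2: Y*=-0.261139+0.215797i  Y=-0.247334+0.249406i  product +0.010767-0.118503i
  m=+3: Y*=+0.012290-0.020743i  Y=+0.020997-0.051602i  product -0.000812-0.001070i
  m=+4: Y*=+0.073055-0.380752i  Y=-0.002918-0.349644i  product -0.133341-0.024432i
  m=+5: Y*=-0.060095-0.382743i  Y=+0.160160+0.375532i  product +0.134107-0.083868i
  m=+6: Y*=-0.085481-0.156082i  Y=-0.146611-0.142986i  product -0.009785+0.035106i
Total Σ_m = +0.083282-0.000000i. Multiply by 0.966644: +0.080504-0.000000i. P_6(cos γ) = 0.080504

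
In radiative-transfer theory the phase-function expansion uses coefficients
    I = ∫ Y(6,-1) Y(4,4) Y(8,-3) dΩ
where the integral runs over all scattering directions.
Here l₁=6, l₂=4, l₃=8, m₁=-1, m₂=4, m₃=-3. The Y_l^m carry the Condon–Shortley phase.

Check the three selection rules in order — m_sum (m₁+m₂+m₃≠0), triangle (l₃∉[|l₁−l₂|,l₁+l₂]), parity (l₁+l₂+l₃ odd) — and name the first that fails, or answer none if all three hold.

none

azimuthal sum: -1 + 4 − 3 = 0  ✓
2 ≤ 8 ≤ 10 (triangle on l)  ✓
L = 6 + 4 + 8 = 18 (even)  ✓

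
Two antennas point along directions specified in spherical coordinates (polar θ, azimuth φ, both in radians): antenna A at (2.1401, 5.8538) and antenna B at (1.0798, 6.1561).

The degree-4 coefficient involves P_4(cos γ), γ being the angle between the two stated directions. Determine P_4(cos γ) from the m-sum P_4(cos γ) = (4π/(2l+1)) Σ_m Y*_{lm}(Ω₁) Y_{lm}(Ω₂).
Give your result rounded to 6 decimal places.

-0.213708

Addition theorem: P_4(cos γ) = (4π/9) Σ_m Y*_{lm}(Ω₁) Y_{lm}(Ω₂), m = −4…4:
  [-4]  conj(Y_{4,-4})(Ω₁) = -0.03257 - 0.22033j ; Y_{4,-4}(Ω₂) = 0.23380 + 0.13027j ; Δ = 0.02109 - 0.05575j
  [-3]  conj(Y_{4,-3})(Ω₁) = -0.11244 + 0.38717j ; Y_{4,-3}(Ω₂) = 0.37568 + 0.15060j ; Δ = -0.10055 + 0.12852j
  [-2]  conj(Y_{4,-2})(Ω₁) = 0.16033 - 0.18577j ; Y_{4,-2}(Ω₂) = 0.14005 + 0.03638j ; Δ = 0.02921 - 0.02018j
  [-1]  conj(Y_{4,-1})(Ω₁) = 0.18866 - 0.08638j ; Y_{4,-1}(Ω₂) = -0.28172 - 0.03600j ; Δ = -0.05626 + 0.01754j
  [+0]  conj(Y_{4,0})(Ω₁) = -0.29218 + 0.00000j ; Y_{4,0}(Ω₂) = -0.20519 + 0.00000j ; Δ = 0.05995 + 0.00000j
  [+1]  conj(Y_{4,1})(Ω₁) = -0.18866 - 0.08638j ; Y_{4,1}(Ω₂) = 0.28172 - 0.03600j ; Δ = -0.05626 - 0.01754j
  [+2]  conj(Y_{4,2})(Ω₁) = 0.16033 + 0.18577j ; Y_{4,2}(Ω₂) = 0.14005 - 0.03638j ; Δ = 0.02921 + 0.02018j
  [+3]  conj(Y_{4,3})(Ω₁) = 0.11244 + 0.38717j ; Y_{4,3}(Ω₂) = -0.37568 + 0.15060j ; Δ = -0.10055 - 0.12852j
  [+4]  conj(Y_{4,4})(Ω₁) = -0.03257 + 0.22033j ; Y_{4,4}(Ω₂) = 0.23380 - 0.13027j ; Δ = 0.02109 + 0.05575j
Total Σ_m = -0.15306 - 0.00000j. Multiply by 1.396263: -0.21371 - 0.00000j. P_4(cos γ) = -0.213708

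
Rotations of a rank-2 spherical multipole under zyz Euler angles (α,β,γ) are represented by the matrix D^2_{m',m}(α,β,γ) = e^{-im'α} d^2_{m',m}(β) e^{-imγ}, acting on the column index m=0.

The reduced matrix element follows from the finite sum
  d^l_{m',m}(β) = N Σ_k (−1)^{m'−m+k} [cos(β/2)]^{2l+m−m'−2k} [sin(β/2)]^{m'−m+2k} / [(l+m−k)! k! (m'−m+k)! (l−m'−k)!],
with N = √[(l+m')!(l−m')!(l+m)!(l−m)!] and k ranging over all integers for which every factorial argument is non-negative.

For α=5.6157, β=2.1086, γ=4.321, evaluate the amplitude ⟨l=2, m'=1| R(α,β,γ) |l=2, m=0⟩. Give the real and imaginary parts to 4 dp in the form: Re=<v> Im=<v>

Re=0.4232 Im=0.3335

First d^2_{1,0}(β=2.1086), then the phase factors e^{-i(1)α} and e^{-i(0)γ}:
c=cos(2.108600/2)=0.493837, s=sin(2.108600/2)=0.869555; N=√[6·1·2·2]=4.898979
k∈{0,1} keeps every argument non-negative
  k=0: (−1)^1·4.8990/(2)·0.4938^3·0.8696^1 = -0.256521
  k=1: (−1)^2·4.8990/(2)·0.4938^1·0.8696^3 = +0.795334
d^2_{1,0}(2.1086) = -0.256521 +0.795334 = +0.538814
Attach z-rotation phases: D = e^{-i(1)(5.6157)}·(+0.538814)·e^{-i(0)(4.3210)} = +0.423174+0.333533i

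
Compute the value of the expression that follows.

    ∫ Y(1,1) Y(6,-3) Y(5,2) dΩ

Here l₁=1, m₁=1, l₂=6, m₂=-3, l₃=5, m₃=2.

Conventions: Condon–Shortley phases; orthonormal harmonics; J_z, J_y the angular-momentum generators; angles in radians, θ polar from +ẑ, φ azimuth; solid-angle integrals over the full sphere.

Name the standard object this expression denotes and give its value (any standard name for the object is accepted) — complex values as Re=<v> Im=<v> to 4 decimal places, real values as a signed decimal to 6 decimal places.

Gaunt coefficient, -0.245154

This is a Gaunt coefficient — the integral of a triple product of spherical harmonics over the sphere.
Checks pass: Σm=0; 12 even; l₃=5∈[5,7].
(2·1+1)(2·6+1)(2·5+1) = 429
Δ: 2! 0! 10! / 13! → 1/858
sum: t=1:−1/14400 = -1/14400
3j²(1 6 5; 0 0 0) = Δ·Π!·Σ² = 6/143  (sign +1)
sum: t=0:+1/60480 = 1/60480
3j²(1 6 5; 1 -3 2) = Δ·Π!·Σ² = 6/143  (sign -1)
combine: 4πI² = 429·6/143·6/143 = 108/143
take √, sign -1: I = -0.24515397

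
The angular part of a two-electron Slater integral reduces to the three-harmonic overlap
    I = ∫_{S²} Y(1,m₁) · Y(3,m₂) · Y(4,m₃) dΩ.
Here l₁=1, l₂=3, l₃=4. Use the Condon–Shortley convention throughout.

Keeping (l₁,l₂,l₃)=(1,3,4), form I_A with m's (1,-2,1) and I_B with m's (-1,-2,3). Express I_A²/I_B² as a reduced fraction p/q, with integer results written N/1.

l's match ⇒ only the (l;m) 3-j factors differ between A and B.
A: triangle coeff Δ(1,3,4) = 1/252; Σ_t [0,0]: t=0:+1/240 = 1/240; (3j)²=1/84 [(1 3 4; 1 -2 1)], sign=-1
B: triangle coeff Δ(1,3,4) = 1/252; Σ_t [0,0]: t=0:+1/240 = 1/240; (3j)²=1/12 [(1 3 4; -1 -2 3)], sign=-1
I_A²/I_B² = (1/84)/(1/12) = 1/7

1/7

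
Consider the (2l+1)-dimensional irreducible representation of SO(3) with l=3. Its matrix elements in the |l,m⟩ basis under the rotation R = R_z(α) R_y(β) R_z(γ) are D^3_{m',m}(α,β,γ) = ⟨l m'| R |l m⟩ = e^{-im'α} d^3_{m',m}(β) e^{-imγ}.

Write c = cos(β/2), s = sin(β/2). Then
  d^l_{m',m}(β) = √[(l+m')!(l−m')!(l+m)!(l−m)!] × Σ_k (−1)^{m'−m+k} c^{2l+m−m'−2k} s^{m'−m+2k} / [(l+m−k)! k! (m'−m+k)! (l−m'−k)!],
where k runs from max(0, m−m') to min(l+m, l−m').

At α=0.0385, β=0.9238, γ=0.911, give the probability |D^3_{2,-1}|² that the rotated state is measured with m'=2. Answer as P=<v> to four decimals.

P=0.1238

Split into d^3_{2,-1}(β=0.9238) × two z-phases.
With c≡cos(β/2)=0.895207 and s≡sin(β/2)=0.445650, N=[120·1·2·24]^{1/2}=75.894664
Admissible k: 0..1 (factorial args all ≥0)
  k=0: (−1)^3·75.8947/(12)·0.8952^3·0.4456^3 = -0.401589
  k=1: (−1)^4·75.8947/(24)·0.8952^1·0.4456^5 = +0.049761
d^3_{2,-1}(0.9238) = -0.401589 +0.049761 = -0.351828
|D^3_{2,-1}|² = |d^3_{2,-1}(β)|² = (-0.351828)² = 0.123783 (the z-rotation phases have unit modulus)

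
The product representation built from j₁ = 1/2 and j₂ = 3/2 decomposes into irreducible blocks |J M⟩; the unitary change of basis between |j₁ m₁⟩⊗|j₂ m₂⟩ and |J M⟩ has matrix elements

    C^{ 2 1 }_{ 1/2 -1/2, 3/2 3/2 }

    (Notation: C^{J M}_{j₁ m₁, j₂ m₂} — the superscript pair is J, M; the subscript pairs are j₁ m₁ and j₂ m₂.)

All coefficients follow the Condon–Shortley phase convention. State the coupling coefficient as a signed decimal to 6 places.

j₁+j₂−J=0  J+j₁−j₂=1  J−j₁+j₂=3  j₁+j₂+J+1=5
(j₁±m₁, j₂±m₂, J±M) = (0,1,3,0,3,1)
P² = 9
sum k=0..0:
  [0] +1/6 = 1/6
S = 1/6
C² = P²·S² = 1/4 ; C = +0.500000

+√(1/4) = +0.500000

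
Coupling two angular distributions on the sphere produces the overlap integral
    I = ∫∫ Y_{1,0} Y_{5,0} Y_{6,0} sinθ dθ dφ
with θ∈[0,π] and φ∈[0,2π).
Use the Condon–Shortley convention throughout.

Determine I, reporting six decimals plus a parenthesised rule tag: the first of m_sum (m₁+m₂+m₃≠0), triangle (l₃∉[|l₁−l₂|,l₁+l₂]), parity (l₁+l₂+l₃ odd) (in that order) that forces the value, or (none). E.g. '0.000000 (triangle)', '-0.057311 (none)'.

0.245154 (none)

m-sum 0 ✓  L=12 even ✓  4≤6≤6 ✓
Π(2lᵢ+1) = 3×11×13 = 429
triangle coeff Δ(1,5,6) = 1/858
Σ_t [0,0]: t=0:+1/14400 = 1/14400
(3j)²=6/143 [(1 5 6; 0 0 0)], sign=+1
(m-triple is (0,0,0) — same symbol as above.)
⇒ 4πI² = 108/143
I = (+1)√(108/143/(4π)) = 0.24515397
No selection rule forces the value: the integral is nonzero (none).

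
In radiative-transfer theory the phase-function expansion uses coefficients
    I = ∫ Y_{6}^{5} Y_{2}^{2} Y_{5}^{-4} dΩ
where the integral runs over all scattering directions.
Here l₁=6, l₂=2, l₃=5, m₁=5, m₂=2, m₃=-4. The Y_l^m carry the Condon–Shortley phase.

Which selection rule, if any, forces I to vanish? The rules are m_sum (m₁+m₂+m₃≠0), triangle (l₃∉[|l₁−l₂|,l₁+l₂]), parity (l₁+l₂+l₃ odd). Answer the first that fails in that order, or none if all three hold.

m₁+m₂+m₃ = 5 + 2 − 4 = 3  ✗
triangle: |6−2|=4 ≤ l₃=5 ≤ 6+2=8
parity: l₁+l₂+l₃ = 13 is odd

m_sum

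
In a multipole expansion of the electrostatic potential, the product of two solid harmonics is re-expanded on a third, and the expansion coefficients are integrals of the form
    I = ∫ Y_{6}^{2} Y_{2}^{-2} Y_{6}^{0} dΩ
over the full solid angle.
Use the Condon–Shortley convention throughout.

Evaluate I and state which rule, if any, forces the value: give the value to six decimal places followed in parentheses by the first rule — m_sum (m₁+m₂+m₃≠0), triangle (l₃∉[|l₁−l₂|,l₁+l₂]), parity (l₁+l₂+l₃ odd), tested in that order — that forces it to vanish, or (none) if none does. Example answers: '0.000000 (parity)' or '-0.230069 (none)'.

Checks pass: Σm=0; 14 even; l₃=6∈[4,8].
(2·6+1)(2·2+1)(2·6+1) = 845
Δ: 2! 10! 2! / 15! → 1/90090
sum: t=0:+1/69120 t=1:−1/14400 t=2:+1/69120 = -7/172800
3j²(6 2 6; 0 0 0) = Δ·Π!·Σ² = 14/715  (sign -1)
sum: t=0:+1/69120 = 1/69120
3j²(6 2 6; 2 -2 0) = Δ·Π!·Σ² = 4/143  (sign +1)
combine: 4πI² = 845·14/715·4/143 = 56/121
take √, sign -1: I = -0.19190947
No selection rule forces the value: the integral is nonzero (none).

-0.191909 (none)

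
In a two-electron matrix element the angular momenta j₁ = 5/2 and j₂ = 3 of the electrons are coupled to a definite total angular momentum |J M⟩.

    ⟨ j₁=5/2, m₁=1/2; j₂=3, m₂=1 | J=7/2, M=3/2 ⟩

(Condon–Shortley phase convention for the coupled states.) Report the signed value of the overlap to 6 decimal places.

−√(5/21) ≈ -0.487950

triangle: 2!*3!*4!/10! = 288/3628800
(j±m)!: 3!*2!*4!*2!*5!*2! = 138240
prefactor² = (2J+1)*Δ*N² = 3072/35
  k=0: +1/(0!*2!*2!*4!*1!*0!) = 1/96
  k=1: −1/(1!*1!*1!*3!*2!*1!) = -1/12
  k=2: +1/(2!*0!*0!*2!*3!*2!) = 1/48
Σ = -5/96  ⇒  CG² = 3072/35*(-5/96)² = 5/21
CG = −√(5/21) = -0.487950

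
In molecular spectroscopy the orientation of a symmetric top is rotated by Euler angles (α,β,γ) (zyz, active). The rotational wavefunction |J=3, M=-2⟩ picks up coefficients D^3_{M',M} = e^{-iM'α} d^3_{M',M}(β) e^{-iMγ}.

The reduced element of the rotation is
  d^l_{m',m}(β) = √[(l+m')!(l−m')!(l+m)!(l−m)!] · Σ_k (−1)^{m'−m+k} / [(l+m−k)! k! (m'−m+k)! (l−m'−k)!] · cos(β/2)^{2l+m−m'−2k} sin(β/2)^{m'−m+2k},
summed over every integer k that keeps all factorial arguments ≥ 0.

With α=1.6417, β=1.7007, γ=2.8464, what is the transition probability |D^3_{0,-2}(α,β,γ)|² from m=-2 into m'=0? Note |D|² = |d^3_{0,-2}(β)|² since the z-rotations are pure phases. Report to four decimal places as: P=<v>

P=0.0304

D^3_{0,-2}(1.6417,1.7007,2.8464) = e^{-i·0·1.6417}·d^3_{0,-2}(1.7007)·e^{-i·-2·2.8464}. Compute d first:
Half-angle: c=0.659720, s=0.751511. N=√(6·6·1·120)=65.726707
k∈{0,1} keeps every argument non-negative
  k=0: (−1)^2·65.7267/(12)·0.6597^4·0.7515^2 = +0.585964
  k=1: (−1)^3·65.7267/(12)·0.6597^2·0.7515^4 = -0.760365
d^3_{0,-2}(1.7007) = +0.585964 -0.760365 = -0.174402
|D^3_{0,-2}|² = |d^3_{0,-2}(β)|² = (-0.174402)² = 0.030416 (the z-rotation phases have unit modulus)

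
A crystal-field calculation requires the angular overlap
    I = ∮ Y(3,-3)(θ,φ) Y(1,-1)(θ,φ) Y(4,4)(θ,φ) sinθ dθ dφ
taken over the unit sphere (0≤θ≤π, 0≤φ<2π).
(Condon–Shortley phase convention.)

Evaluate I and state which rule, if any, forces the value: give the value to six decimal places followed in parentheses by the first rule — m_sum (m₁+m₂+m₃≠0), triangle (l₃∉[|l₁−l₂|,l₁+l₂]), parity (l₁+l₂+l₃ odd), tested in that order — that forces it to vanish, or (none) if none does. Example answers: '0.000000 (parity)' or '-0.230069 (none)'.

m-sum 0 ✓  L=8 even ✓  2≤4≤4 ✓
Π(2lᵢ+1) = 7×3×9 = 189
triangle coeff Δ(3,1,4) = 1/252
Σ_t [0,0]: t=0:+1/36 = 1/36
(3j)²=4/63 [(3 1 4; 0 0 0)], sign=+1
Σ_t [0,0]: t=0:+1/1440 = 1/1440
(3j)²=1/9 [(3 1 4; -3 -1 4)], sign=+1
⇒ 4πI² = 4/3
I = (+1)√(4/3/(4π)) = 0.32573501
No selection rule forces the value: the integral is nonzero (none).

0.325735 (none)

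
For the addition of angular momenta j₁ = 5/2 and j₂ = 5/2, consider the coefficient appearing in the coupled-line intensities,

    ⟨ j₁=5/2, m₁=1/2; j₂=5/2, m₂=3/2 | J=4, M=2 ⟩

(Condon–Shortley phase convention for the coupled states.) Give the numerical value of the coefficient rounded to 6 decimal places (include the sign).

-0.422577  (= −√(5/28))

√[9·1!4!4!/10! · 3!2!4!1!6!2!] = √(20736/35)
  +(−1)^0/∏(0,1,2,4,2,0)! = 1/96  (running 1/96)
  +(−1)^1/∏(1,0,1,3,3,1)! = -1/36  (running -5/288)
⟨..|..⟩ = √(20736/35)·(-5/288) = -0.422577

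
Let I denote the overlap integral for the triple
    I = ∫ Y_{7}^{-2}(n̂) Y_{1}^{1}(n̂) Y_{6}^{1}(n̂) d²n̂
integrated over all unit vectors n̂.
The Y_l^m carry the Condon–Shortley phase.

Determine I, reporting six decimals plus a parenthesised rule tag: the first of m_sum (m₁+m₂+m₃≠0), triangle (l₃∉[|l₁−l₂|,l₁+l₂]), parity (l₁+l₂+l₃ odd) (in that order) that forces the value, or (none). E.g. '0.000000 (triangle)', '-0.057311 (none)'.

0.209937 (none)

m-sum 0 ✓  L=14 even ✓  6≤6≤8 ✓
Π(2lᵢ+1) = 15×3×13 = 585
triangle coeff Δ(7,1,6) = 1/1365
Σ_t [1,1]: t=1:−1/518400 = -1/518400
(3j)²=7/195 [(7 1 6; 0 0 0)], sign=-1
Σ_t [2,2]: t=2:+1/1209600 = 1/1209600
(3j)²=12/455 [(7 1 6; -2 1 1)], sign=-1
⇒ 4πI² = 36/65
I = (+1)√(36/65/(4π)) = 0.20993732
No selection rule forces the value: the integral is nonzero (none).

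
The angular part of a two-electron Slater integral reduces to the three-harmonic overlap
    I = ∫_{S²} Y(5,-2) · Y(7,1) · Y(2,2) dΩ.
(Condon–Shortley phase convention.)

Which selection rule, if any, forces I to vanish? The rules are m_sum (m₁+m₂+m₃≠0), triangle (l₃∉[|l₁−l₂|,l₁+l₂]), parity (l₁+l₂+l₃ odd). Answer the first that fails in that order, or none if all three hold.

m₁+m₂+m₃ = -2 + 1 + 2 = 1  ✗
triangle: |5−7|=2 ≤ l₃=2 ≤ 5+7=12
parity: l₁+l₂+l₃ = 14 is even

m_sum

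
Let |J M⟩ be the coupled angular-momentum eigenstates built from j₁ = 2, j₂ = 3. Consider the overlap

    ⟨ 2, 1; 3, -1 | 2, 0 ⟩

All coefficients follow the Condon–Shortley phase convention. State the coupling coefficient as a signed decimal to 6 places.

j₁+j₂−J=3  J+j₁−j₂=1  J−j₁+j₂=3  j₁+j₂+J+1=8
(j₁±m₁, j₂±m₂, J±M) = (3,1,2,4,2,2)
P² = 36/7
sum k=0..1:
  [0] +1/12 = 1/12
  [1] −1/4 = -1/4
S = -1/6
C² = P²·S² = 1/7 ; C = -0.377964

-0.377964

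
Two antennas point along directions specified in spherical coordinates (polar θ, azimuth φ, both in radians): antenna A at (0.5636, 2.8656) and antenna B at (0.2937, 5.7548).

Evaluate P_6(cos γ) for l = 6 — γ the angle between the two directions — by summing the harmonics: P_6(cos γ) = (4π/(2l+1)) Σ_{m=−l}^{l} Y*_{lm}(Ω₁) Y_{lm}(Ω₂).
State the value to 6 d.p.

0.005725

Expand P_6 via completeness: Σ_{m} conj(Y_{6,m}) at Ω₁ times Y_{6,m} at Ω₂ —
  [-6]  conj(Y_{6,-6})(Ω₁) = -0.00096 - 0.01119j ; Y_{6,-6}(Ω₂) = -0.00028 - 0.00001j ; Δ = 0.00000 + 0.00000j
  [-5]  conj(Y_{6,-5})(Ω₁) = -0.01168 + 0.06044j ; Y_{6,-5}(Ω₂) = -0.00286 + 0.00156j ; Δ = -0.00006 - 0.00019j
  [-4]  conj(Y_{6,-4})(Ω₁) = 0.08973 - 0.17805j ; Y_{6,-4}(Ω₂) = -0.01175 + 0.01948j ; Δ = 0.00241 + 0.00384j
  [-3]  conj(Y_{6,-3})(Ω₁) = -0.27601 + 0.30058j ; Y_{6,-3}(Ω₂) = -0.00154 + 0.10706j ; Δ = -0.03176 - 0.03001j
  [-2]  conj(Y_{6,-2})(Ω₁) = 0.39485 - 0.24316j ; Y_{6,-2}(Ω₂) = 0.16386 + 0.29019j ; Δ = 0.13526 + 0.07474j
  [-1]  conj(Y_{6,-1})(Ω₁) = -0.07402 + 0.02096j ; Y_{6,-1}(Ω₂) = 0.51412 + 0.30011j ; Δ = -0.04434 - 0.01144j
  [+0]  conj(Y_{6,0})(Ω₁) = -0.41498 + 0.00000j ; Y_{6,0}(Ω₂) = 0.28220 + 0.00000j ; Δ = -0.11711 + 0.00000j
  [+1]  conj(Y_{6,1})(Ω₁) = 0.07402 + 0.02096j ; Y_{6,1}(Ω₂) = -0.51412 + 0.30011j ; Δ = -0.04434 + 0.01144j
  [+2]  conj(Y_{6,2})(Ω₁) = 0.39485 + 0.24316j ; Y_{6,2}(Ω₂) = 0.16386 - 0.29019j ; Δ = 0.13526 - 0.07474j
  [+3]  conj(Y_{6,3})(Ω₁) = 0.27601 + 0.30058j ; Y_{6,3}(Ω₂) = 0.00154 + 0.10706j ; Δ = -0.03176 + 0.03001j
  [+4]  conj(Y_{6,4})(Ω₁) = 0.08973 + 0.17805j ; Y_{6,4}(Ω₂) = -0.01175 - 0.01948j ; Δ = 0.00241 - 0.00384j
  [+5]  conj(Y_{6,5})(Ω₁) = 0.01168 + 0.06044j ; Y_{6,5}(Ω₂) = 0.00286 + 0.00156j ; Δ = -0.00006 + 0.00019j
  [+6]  conj(Y_{6,6})(Ω₁) = -0.00096 + 0.01119j ; Y_{6,6}(Ω₂) = -0.00028 + 0.00001j ; Δ = 0.00000 - 0.00000j
Total Σ_m = 0.00592 + 0.00000j. Multiply by 0.966644: 0.00573 + 0.00000j. P_6(cos γ) = 0.005725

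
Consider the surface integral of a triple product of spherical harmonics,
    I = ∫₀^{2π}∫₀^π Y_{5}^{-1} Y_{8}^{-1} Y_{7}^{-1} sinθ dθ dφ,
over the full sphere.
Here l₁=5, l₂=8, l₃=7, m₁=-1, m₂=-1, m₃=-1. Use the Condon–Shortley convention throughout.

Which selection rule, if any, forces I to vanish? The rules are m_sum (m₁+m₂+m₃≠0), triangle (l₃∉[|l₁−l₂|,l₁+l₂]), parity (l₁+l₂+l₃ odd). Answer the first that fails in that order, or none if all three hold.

m_sum

azimuthal sum: -1 − 1 − 1 = -3  ✗
3 ≤ 7 ≤ 13 (triangle on l)
L = 5 + 8 + 7 = 20 (even)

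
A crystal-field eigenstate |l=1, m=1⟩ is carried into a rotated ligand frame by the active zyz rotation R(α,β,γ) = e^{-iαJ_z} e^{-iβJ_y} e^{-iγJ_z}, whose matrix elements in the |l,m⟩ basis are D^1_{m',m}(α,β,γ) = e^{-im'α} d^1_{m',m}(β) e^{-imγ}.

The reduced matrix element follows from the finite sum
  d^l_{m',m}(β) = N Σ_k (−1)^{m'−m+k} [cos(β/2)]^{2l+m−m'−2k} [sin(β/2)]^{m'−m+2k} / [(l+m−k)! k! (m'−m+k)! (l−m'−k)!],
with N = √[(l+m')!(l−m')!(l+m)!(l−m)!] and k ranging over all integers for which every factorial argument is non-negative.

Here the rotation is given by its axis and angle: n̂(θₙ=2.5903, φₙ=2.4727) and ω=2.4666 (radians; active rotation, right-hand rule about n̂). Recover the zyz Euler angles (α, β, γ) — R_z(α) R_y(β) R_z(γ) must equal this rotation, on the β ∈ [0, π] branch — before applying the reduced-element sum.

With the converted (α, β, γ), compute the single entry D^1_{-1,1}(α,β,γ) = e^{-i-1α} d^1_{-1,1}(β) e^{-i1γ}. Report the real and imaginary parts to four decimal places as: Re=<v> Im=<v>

Re=-0.0564 Im=0.2377

Axis–angle → zyz. n̂ = (sinθₙcosφₙ, sinθₙsinφₙ, cosθₙ) = (-0.410917, +0.324811, -0.851848), ω = 2.4666.
R = I cosω + sinω [n̂]ₓ + (1−cosω) n̂n̂ᵀ gives
  R = [-0.480034, +0.294641, +0.826290; -0.769985, -0.592843, -0.235925; +0.420347, -0.749483, +0.511453]
β = atan2(√(R₁₃²+R₂₃²), R₃₃) = 1.033921; α = atan2(R₂₃, R₁₃) mod 2π = 6.005062; γ = atan2(R₃₂, −R₃₁) mod 2π = 4.201254
D^1_{-1,1}(6.0051,1.0339,4.2013) = e^{-i·-1·6.0051}·d^1_{-1,1}(1.0339)·e^{-i·1·4.2013}. Compute d first:
With c≡cos(β/2)=0.869325 and s≡sin(β/2)=0.494240, N=[1·2·2·1]^{1/2}=2.000000
k∈{2} keeps every argument non-negative
  k=2: (−1)^0·2.0000/(2)·0.8693^0·0.4942^2 = +0.244273
d^1_{-1,1}(1.0339) = +0.244273
Phases: e^{-i·(-1)·6.0051}=+0.961572-0.274552i, e^{-i·(1)·4.2013}=-0.489167+0.872190i ⇒ D=-0.056405+0.237672i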